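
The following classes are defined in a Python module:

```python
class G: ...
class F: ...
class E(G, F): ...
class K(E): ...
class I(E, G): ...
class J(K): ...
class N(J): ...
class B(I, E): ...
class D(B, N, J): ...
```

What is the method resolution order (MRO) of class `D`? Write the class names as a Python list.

[D, B, I, N, J, K, E, G, F, object]

L[D] = D + merge(L[B], L[N], L[J], [B N J])
  take B:  [B I E G F object] + [N J K E G F object] + [J K E G F object] + [B N J]
  take I:  [I E G F object] + [N J K E G F object] + [J K E G F object] + [N J]
  take N:  [E G F object] + [N J K E G F object] + [J K E G F object] + [N J]
  take J:  [E G F object] + [J K E G F object] + [J K E G F object] + [J]
  take K:  [E G F object] + [K E G F object] + [K E G F object]
  take E:  [E G F object] + [E G F object] + [E G F object]
  take G:  [G F object] + [G F object] + [G F object]
  take F:  [F object] + [F object] + [F object]
  take object:  [object] + [object] + [object]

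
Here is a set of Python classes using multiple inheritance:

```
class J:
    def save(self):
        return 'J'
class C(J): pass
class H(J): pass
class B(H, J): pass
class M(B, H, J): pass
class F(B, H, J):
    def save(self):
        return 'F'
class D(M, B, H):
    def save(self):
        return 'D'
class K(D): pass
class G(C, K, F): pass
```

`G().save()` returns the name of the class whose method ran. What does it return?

L[G] = G + merge(L[C], L[K], L[F], [C K F])
  take C:  [C J object] + [K D M B H J object] + [F B H J object] + [C K F]
  take K:  [J object] + [K D M B H J object] + [F B H J object] + [K F]
  take D:  [J object] + [D M B H J object] + [F B H J object] + [F]
  take M:  [J object] + [M B H J object] + [F B H J object] + [F]
  take F:  [J object] + [B H J object] + [F B H J object] + [F]
  take B:  [J object] + [B H J object] + [B H J object]
  take H:  [J object] + [H J object] + [H J object]
  take J:  [J object] + [J object] + [J object]
  take object:  [object] + [object] + [object]
MRO: G C K D M F B H J object
save is defined in: D, F, J. First along the MRO is D.

D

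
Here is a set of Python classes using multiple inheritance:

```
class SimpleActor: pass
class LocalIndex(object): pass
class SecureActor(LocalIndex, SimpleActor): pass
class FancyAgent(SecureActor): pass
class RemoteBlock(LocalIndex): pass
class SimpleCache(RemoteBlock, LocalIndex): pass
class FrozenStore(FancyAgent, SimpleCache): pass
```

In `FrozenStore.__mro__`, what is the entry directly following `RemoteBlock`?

LocalIndex

L[FrozenStore] = FrozenStore + merge(L[FancyAgent], L[SimpleCache], [FancyAgent SimpleCache])
  take FancyAgent:  [FancyAgent SecureActor LocalIndex SimpleActor object] + [SimpleCache RemoteBlock LocalIndex object] + [FancyAgent SimpleCache]
  take SecureActor:  [SecureActor LocalIndex SimpleActor object] + [SimpleCache RemoteBlock LocalIndex object] + [SimpleCache]
  take SimpleCache:  [LocalIndex SimpleActor object] + [SimpleCache RemoteBlock LocalIndex object] + [SimpleCache]
  take RemoteBlock:  [LocalIndex SimpleActor object] + [RemoteBlock LocalIndex object]
  take LocalIndex:  [LocalIndex SimpleActor object] + [LocalIndex object]
  take SimpleActor:  [SimpleActor object] + [object]
  take object:  [object] + [object]
MRO: FrozenStore FancyAgent SecureActor SimpleCache RemoteBlock LocalIndex SimpleActor object
RemoteBlock is at position 4; next is LocalIndex.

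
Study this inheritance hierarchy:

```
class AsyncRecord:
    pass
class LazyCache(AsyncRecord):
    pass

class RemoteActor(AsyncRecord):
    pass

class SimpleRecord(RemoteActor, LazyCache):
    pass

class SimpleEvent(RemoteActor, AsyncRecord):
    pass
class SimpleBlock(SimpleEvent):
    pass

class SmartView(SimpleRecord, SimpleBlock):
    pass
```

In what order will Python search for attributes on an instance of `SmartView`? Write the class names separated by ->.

SmartView -> SimpleRecord -> SimpleBlock -> SimpleEvent -> RemoteActor -> LazyCache -> AsyncRecord -> object

L[SmartView] = SmartView + merge(L[SimpleRecord], L[SimpleBlock], [SimpleRecord SimpleBlock])
  take SimpleRecord:  [SimpleRecord RemoteActor LazyCache AsyncRecord object] + [SimpleBlock SimpleEvent RemoteActor AsyncRecord object] + [SimpleRecord SimpleBlock]
  take SimpleBlock:  [RemoteActor LazyCache AsyncRecord object] + [SimpleBlock SimpleEvent RemoteActor AsyncRecord object] + [SimpleBlock]
  take SimpleEvent:  [RemoteActor LazyCache AsyncRecord object] + [SimpleEvent RemoteActor AsyncRecord object]
  take RemoteActor:  [RemoteActor LazyCache AsyncRecord object] + [RemoteActor AsyncRecord object]
  take LazyCache:  [LazyCache AsyncRecord object] + [AsyncRecord object]
  take AsyncRecord:  [AsyncRecord object] + [AsyncRecord object]
  take object:  [object] + [object]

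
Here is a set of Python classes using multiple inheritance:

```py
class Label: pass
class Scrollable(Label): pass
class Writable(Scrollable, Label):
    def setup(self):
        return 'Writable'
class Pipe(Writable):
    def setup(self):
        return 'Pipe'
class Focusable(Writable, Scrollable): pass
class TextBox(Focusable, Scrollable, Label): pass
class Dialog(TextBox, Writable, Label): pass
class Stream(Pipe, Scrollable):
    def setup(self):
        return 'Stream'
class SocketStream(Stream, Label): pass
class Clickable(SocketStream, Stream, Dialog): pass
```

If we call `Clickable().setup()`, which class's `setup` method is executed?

Stream

L[Clickable] = Clickable + merge(L[SocketStream], L[Stream], L[Dialog], [SocketStream Stream Dialog])
  take SocketStream:  [SocketStream Stream Pipe Writable Scrollable Label object] + [Stream Pipe Writable Scrollable Label object] + [Dialog TextBox Focusable Writable Scrollable Label object] + [SocketStream Stream Dialog]
  take Stream:  [Stream Pipe Writable Scrollable Label object] + [Stream Pipe Writable Scrollable Label object] + [Dialog TextBox Focusable Writable Scrollable Label object] + [Stream Dialog]
  take Pipe:  [Pipe Writable Scrollable Label object] + [Pipe Writable Scrollable Label object] + [Dialog TextBox Focusable Writable Scrollable Label object] + [Dialog]
  take Dialog:  [Writable Scrollable Label object] + [Writable Scrollable Label object] + [Dialog TextBox Focusable Writable Scrollable Label object] + [Dialog]
  take TextBox:  [Writable Scrollable Label object] + [Writable Scrollable Label object] + [TextBox Focusable Writable Scrollable Label object]
  take Focusable:  [Writable Scrollable Label object] + [Writable Scrollable Label object] + [Focusable Writable Scrollable Label object]
  take Writable:  [Writable Scrollable Label object] + [Writable Scrollable Label object] + [Writable Scrollable Label object]
  take Scrollable:  [Scrollable Label object] + [Scrollable Label object] + [Scrollable Label object]
  take Label:  [Label object] + [Label object] + [Label object]
  take object:  [object] + [object] + [object]
MRO: Clickable SocketStream Stream Pipe Dialog TextBox Focusable Writable Scrollable Label object
setup is defined in: Pipe, Stream, Writable. First along the MRO is Stream.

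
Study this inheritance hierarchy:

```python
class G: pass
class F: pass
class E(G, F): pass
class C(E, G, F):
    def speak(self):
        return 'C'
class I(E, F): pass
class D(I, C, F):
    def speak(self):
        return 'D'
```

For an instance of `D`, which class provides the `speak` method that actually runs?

D

L[D] = D + merge(L[I], L[C], L[F], [I C F])
  take I:  [I E G F object] + [C E G F object] + [F object] + [I C F]
  take C:  [E G F object] + [C E G F object] + [F object] + [C F]
  take E:  [E G F object] + [E G F object] + [F object] + [F]
  take G:  [G F object] + [G F object] + [F object] + [F]
  take F:  [F object] + [F object] + [F object] + [F]
  take object:  [object] + [object] + [object]
MRO: D I C E G F object
speak is defined in: C, D. First along the MRO is D.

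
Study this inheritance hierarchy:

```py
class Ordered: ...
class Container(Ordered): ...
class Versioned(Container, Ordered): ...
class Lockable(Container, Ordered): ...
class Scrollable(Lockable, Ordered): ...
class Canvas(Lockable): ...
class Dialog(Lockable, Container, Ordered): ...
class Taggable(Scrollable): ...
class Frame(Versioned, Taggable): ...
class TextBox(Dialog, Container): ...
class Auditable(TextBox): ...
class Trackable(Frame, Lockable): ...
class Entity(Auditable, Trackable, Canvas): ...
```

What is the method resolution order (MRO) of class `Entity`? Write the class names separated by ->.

Entity -> Auditable -> TextBox -> Dialog -> Trackable -> Frame -> Versioned -> Taggable -> Scrollable -> Canvas -> Lockable -> Container -> Ordered -> object

L[Entity] = Entity + merge(L[Auditable], L[Trackable], L[Canvas], [Auditable Trackable Canvas])
  take Auditable:  [Auditable TextBox Dialog Lockable Container Ordered object] + [Trackable Frame Versioned Taggable Scrollable Lockable Container Ordered object] + [Canvas Lockable Container Ordered object] + [Auditable Trackable Canvas]
  take TextBox:  [TextBox Dialog Lockable Container Ordered object] + [Trackable Frame Versioned Taggable Scrollable Lockable Container Ordered object] + [Canvas Lockable Container Ordered object] + [Trackable Canvas]
  take Dialog:  [Dialog Lockable Container Ordered object] + [Trackable Frame Versioned Taggable Scrollable Lockable Container Ordered object] + [Canvas Lockable Container Ordered object] + [Trackable Canvas]
  take Trackable:  [Lockable Container Ordered object] + [Trackable Frame Versioned Taggable Scrollable Lockable Container Ordered object] + [Canvas Lockable Container Ordered object] + [Trackable Canvas]
  take Frame:  [Lockable Container Ordered object] + [Frame Versioned Taggable Scrollable Lockable Container Ordered object] + [Canvas Lockable Container Ordered object] + [Canvas]
  take Versioned:  [Lockable Container Ordered object] + [Versioned Taggable Scrollable Lockable Container Ordered object] + [Canvas Lockable Container Ordered object] + [Canvas]
  take Taggable:  [Lockable Container Ordered object] + [Taggable Scrollable Lockable Container Ordered object] + [Canvas Lockable Container Ordered object] + [Canvas]
  take Scrollable:  [Lockable Container Ordered object] + [Scrollable Lockable Container Ordered object] + [Canvas Lockable Container Ordered object] + [Canvas]
  take Canvas:  [Lockable Container Ordered object] + [Lockable Container Ordered object] + [Canvas Lockable Container Ordered object] + [Canvas]
  take Lockable:  [Lockable Container Ordered object] + [Lockable Container Ordered object] + [Lockable Container Ordered object]
  take Container:  [Container Ordered object] + [Container Ordered object] + [Container Ordered object]
  take Ordered:  [Ordered object] + [Ordered object] + [Ordered object]
  take object:  [object] + [object] + [object]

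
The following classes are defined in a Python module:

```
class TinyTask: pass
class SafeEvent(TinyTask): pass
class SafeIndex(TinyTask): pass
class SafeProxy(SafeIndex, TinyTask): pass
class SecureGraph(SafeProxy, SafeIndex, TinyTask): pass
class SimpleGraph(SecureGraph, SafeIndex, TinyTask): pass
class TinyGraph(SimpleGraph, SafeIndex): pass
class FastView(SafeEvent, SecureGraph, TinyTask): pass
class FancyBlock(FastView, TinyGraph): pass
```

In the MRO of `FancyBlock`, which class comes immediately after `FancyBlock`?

L[FancyBlock] = FancyBlock + merge(L[FastView], L[TinyGraph], [FastView TinyGraph])
  take FastView:  [FastView SafeEvent SecureGraph SafeProxy SafeIndex TinyTask object] + [TinyGraph SimpleGraph SecureGraph SafeProxy SafeIndex TinyTask object] + [FastView TinyGraph]
  take SafeEvent:  [SafeEvent SecureGraph SafeProxy SafeIndex TinyTask object] + [TinyGraph SimpleGraph SecureGraph SafeProxy SafeIndex TinyTask object] + [TinyGraph]
  take TinyGraph:  [SecureGraph SafeProxy SafeIndex TinyTask object] + [TinyGraph SimpleGraph SecureGraph SafeProxy SafeIndex TinyTask object] + [TinyGraph]
  take SimpleGraph:  [SecureGraph SafeProxy SafeIndex TinyTask object] + [SimpleGraph SecureGraph SafeProxy SafeIndex TinyTask object]
  take SecureGraph:  [SecureGraph SafeProxy SafeIndex TinyTask object] + [SecureGraph SafeProxy SafeIndex TinyTask object]
  take SafeProxy:  [SafeProxy SafeIndex TinyTask object] + [SafeProxy SafeIndex TinyTask object]
  take SafeIndex:  [SafeIndex TinyTask object] + [SafeIndex TinyTask object]
  take TinyTask:  [TinyTask object] + [TinyTask object]
  take object:  [object] + [object]
MRO: FancyBlock FastView SafeEvent TinyGraph SimpleGraph SecureGraph SafeProxy SafeIndex TinyTask object
FancyBlock is at position 0; next is FastView.

FastView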